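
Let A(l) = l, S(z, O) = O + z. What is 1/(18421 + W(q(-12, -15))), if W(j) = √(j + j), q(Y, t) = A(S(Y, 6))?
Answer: 18421/339333253 - 2*I*√3/339333253 ≈ 5.4286e-5 - 1.0209e-8*I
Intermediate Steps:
q(Y, t) = 6 + Y
W(j) = √2*√j (W(j) = √(2*j) = √2*√j)
1/(18421 + W(q(-12, -15))) = 1/(18421 + √2*√(6 - 12)) = 1/(18421 + √2*√(-6)) = 1/(18421 + √2*(I*√6)) = 1/(18421 + 2*I*√3)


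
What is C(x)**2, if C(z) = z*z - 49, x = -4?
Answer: 1089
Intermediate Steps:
C(z) = -49 + z**2 (C(z) = z**2 - 49 = -49 + z**2)
C(x)**2 = (-49 + (-4)**2)**2 = (-49 + 16)**2 = (-33)**2 = 1089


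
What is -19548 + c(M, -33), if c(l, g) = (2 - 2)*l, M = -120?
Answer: -19548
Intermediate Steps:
c(l, g) = 0 (c(l, g) = 0*l = 0)
-19548 + c(M, -33) = -19548 + 0 = -19548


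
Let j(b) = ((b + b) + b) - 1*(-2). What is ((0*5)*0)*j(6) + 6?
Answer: 6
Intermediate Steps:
j(b) = 2 + 3*b (j(b) = (2*b + b) + 2 = 3*b + 2 = 2 + 3*b)
((0*5)*0)*j(6) + 6 = ((0*5)*0)*(2 + 3*6) + 6 = (0*0)*(2 + 18) + 6 = 0*20 + 6 = 0 + 6 = 6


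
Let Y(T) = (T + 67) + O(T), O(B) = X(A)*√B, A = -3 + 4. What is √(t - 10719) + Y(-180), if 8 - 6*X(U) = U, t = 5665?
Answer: -113 + 7*I*√5 + 19*I*√14 ≈ -113.0 + 86.744*I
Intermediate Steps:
A = 1
X(U) = 4/3 - U/6
O(B) = 7*√B/6 (O(B) = (4/3 - ⅙*1)*√B = (4/3 - ⅙)*√B = 7*√B/6)
Y(T) = 67 + T + 7*√T/6 (Y(T) = (T + 67) + 7*√T/6 = (67 + T) + 7*√T/6 = 67 + T + 7*√T/6)
√(t - 10719) + Y(-180) = √(5665 - 10719) + (67 - 180 + 7*√(-180)/6) = √(-5054) + (67 - 180 + 7*(6*I*√5)/6) = 19*I*√14 + (67 - 180 + 7*I*√5) = 19*I*√14 + (-113 + 7*I*√5) = -113 + 7*I*√5 + 19*I*√14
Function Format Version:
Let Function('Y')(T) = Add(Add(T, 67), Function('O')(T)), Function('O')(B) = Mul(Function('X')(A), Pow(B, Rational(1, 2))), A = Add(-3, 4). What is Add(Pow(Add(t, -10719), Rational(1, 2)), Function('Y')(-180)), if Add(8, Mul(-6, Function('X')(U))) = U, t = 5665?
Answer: Add(-113, Mul(7, I, Pow(5, Rational(1, 2))), Mul(19, I, Pow(14, Rational(1, 2)))) ≈ Add(-113.00, Mul(86.744, I))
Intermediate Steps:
A = 1
Function('X')(U) = Add(Rational(4, 3), Mul(Rational(-1, 6), U))
Function('O')(B) = Mul(Rational(7, 6), Pow(B, Rational(1, 2))) (Function('O')(B) = Mul(Add(Rational(4, 3), Mul(Rational(-1, 6), 1)), Pow(B, Rational(1, 2))) = Mul(Add(Rational(4, 3), Rational(-1, 6)), Pow(B, Rational(1, 2))) = Mul(Rational(7, 6), Pow(B, Rational(1, 2))))
Function('Y')(T) = Add(67, T, Mul(Rational(7, 6), Pow(T, Rational(1, 2)))) (Function('Y')(T) = Add(Add(T, 67), Mul(Rational(7, 6), Pow(T, Rational(1, 2)))) = Add(Add(67, T), Mul(Rational(7, 6), Pow(T, Rational(1, 2)))) = Add(67, T, Mul(Rational(7, 6), Pow(T, Rational(1, 2)))))
Add(Pow(Add(t, -10719), Rational(1, 2)), Function('Y')(-180)) = Add(Pow(Add(5665, -10719), Rational(1, 2)), Add(67, -180, Mul(Rational(7, 6), Pow(-180, Rational(1, 2))))) = Add(Pow(-5054, Rational(1, 2)), Add(67, -180, Mul(Rational(7, 6), Mul(6, I, Pow(5, Rational(1, 2)))))) = Add(Mul(19, I, Pow(14, Rational(1, 2))), Add(67, -180, Mul(7, I, Pow(5, Rational(1, 2))))) = Add(Mul(19, I, Pow(14, Rational(1, 2))), Add(-113, Mul(7, I, Pow(5, Rational(1, 2))))) = Add(-113, Mul(7, I, Pow(5, Rational(1, 2))), Mul(19, I, Pow(14, Rational(1, 2))))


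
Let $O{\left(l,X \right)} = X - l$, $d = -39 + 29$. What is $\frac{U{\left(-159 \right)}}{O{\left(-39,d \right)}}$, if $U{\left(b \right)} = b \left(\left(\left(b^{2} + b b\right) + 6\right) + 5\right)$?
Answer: $- \frac{8041107}{29} \approx -2.7728 \cdot 10^{5}$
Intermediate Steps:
$d = -10$
$U{\left(b \right)} = b \left(11 + 2 b^{2}\right)$ ($U{\left(b \right)} = b \left(\left(\left(b^{2} + b^{2}\right) + 6\right) + 5\right) = b \left(\left(2 b^{2} + 6\right) + 5\right) = b \left(\left(6 + 2 b^{2}\right) + 5\right) = b \left(11 + 2 b^{2}\right)$)
$\frac{U{\left(-159 \right)}}{O{\left(-39,d \right)}} = \frac{\left(-159\right) \left(11 + 2 \left(-159\right)^{2}\right)}{-10 - -39} = \frac{\left(-159\right) \left(11 + 2 \cdot 25281\right)}{-10 + 39} = \frac{\left(-159\right) \left(11 + 50562\right)}{29} = \left(-159\right) 50573 \cdot \frac{1}{29} = \left(-8041107\right) \frac{1}{29} = - \frac{8041107}{29}$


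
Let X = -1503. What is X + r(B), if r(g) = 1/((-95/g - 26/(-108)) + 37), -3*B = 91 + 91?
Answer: -143305587/95348 ≈ -1503.0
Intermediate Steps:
B = -182/3 (B = -(91 + 91)/3 = -⅓*182 = -182/3 ≈ -60.667)
r(g) = 1/(2011/54 - 95/g) (r(g) = 1/((-95/g - 26*(-1/108)) + 37) = 1/((-95/g + 13/54) + 37) = 1/((13/54 - 95/g) + 37) = 1/(2011/54 - 95/g))
X + r(B) = -1503 + 54*(-182/3)/(-5130 + 2011*(-182/3)) = -1503 + 54*(-182/3)/(-5130 - 366002/3) = -1503 + 54*(-182/3)/(-381392/3) = -1503 + 54*(-182/3)*(-3/381392) = -1503 + 2457/95348 = -143305587/95348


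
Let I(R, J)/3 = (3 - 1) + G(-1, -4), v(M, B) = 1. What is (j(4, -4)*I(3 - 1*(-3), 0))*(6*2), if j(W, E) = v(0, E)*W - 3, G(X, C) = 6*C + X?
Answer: -828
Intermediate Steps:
G(X, C) = X + 6*C
I(R, J) = -69 (I(R, J) = 3*((3 - 1) + (-1 + 6*(-4))) = 3*(2 + (-1 - 24)) = 3*(2 - 25) = 3*(-23) = -69)
j(W, E) = -3 + W (j(W, E) = 1*W - 3 = W - 3 = -3 + W)
(j(4, -4)*I(3 - 1*(-3), 0))*(6*2) = ((-3 + 4)*(-69))*(6*2) = (1*(-69))*12 = -69*12 = -828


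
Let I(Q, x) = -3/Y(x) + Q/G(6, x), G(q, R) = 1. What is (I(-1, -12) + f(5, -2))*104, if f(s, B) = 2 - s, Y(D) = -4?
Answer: -338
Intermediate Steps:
I(Q, x) = ¾ + Q (I(Q, x) = -3/(-4) + Q/1 = -3*(-¼) + Q*1 = ¾ + Q)
(I(-1, -12) + f(5, -2))*104 = ((¾ - 1) + (2 - 1*5))*104 = (-¼ + (2 - 5))*104 = (-¼ - 3)*104 = -13/4*104 = -338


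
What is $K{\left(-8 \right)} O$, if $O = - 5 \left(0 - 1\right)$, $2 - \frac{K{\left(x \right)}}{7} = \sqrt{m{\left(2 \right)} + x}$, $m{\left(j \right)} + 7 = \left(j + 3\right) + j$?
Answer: $70 - 70 i \sqrt{2} \approx 70.0 - 98.995 i$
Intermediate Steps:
$m{\left(j \right)} = -4 + 2 j$ ($m{\left(j \right)} = -7 + \left(\left(j + 3\right) + j\right) = -7 + \left(\left(3 + j\right) + j\right) = -7 + \left(3 + 2 j\right) = -4 + 2 j$)
$K{\left(x \right)} = 14 - 7 \sqrt{x}$ ($K{\left(x \right)} = 14 - 7 \sqrt{\left(-4 + 2 \cdot 2\right) + x} = 14 - 7 \sqrt{\left(-4 + 4\right) + x} = 14 - 7 \sqrt{0 + x} = 14 - 7 \sqrt{x}$)
$O = 5$ ($O = \left(-5\right) \left(-1\right) = 5$)
$K{\left(-8 \right)} O = \left(14 - 7 \sqrt{-8}\right) 5 = \left(14 - 7 \cdot 2 i \sqrt{2}\right) 5 = \left(14 - 14 i \sqrt{2}\right) 5 = 70 - 70 i \sqrt{2}$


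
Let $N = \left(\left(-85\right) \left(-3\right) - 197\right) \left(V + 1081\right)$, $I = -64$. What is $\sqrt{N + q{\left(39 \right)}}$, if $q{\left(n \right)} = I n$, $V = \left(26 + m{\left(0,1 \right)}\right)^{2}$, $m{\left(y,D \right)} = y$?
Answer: $\sqrt{99410} \approx 315.29$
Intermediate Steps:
$V = 676$ ($V = \left(26 + 0\right)^{2} = 26^{2} = 676$)
$q{\left(n \right)} = - 64 n$
$N = 101906$ ($N = \left(\left(-85\right) \left(-3\right) - 197\right) \left(676 + 1081\right) = \left(255 - 197\right) 1757 = 58 \cdot 1757 = 101906$)
$\sqrt{N + q{\left(39 \right)}} = \sqrt{101906 - 2496} = \sqrt{99410}$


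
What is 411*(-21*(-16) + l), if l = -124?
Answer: 87132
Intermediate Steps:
411*(-21*(-16) + l) = 411*(-21*(-16) - 124) = 411*(336 - 124) = 411*212 = 87132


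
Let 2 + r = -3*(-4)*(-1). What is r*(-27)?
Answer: 378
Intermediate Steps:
r = -14 (r = -2 - 3*(-4)*(-1) = -2 + 12*(-1) = -2 - 12 = -14)
r*(-27) = -14*(-27) = 378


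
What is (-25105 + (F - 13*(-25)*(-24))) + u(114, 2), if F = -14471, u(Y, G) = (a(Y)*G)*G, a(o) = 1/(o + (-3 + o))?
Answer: -10659596/225 ≈ -47376.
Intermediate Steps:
a(o) = 1/(-3 + 2*o)
u(Y, G) = G²/(-3 + 2*Y) (u(Y, G) = (G/(-3 + 2*Y))*G = G²/(-3 + 2*Y))
(-25105 + (F - 13*(-25)*(-24))) + u(114, 2) = (-25105 + (-14471 - 13*(-25)*(-24))) + 2²/(-3 + 2*114) = (-25105 + (-14471 + 325*(-24))) + 4/(-3 + 228) = (-25105 + (-14471 - 7800)) + 4/225 = (-25105 - 22271) + 4*(1/225) = -47376 + 4/225 = -10659596/225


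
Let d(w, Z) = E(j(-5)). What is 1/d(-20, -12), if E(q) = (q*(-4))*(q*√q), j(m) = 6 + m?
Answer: -¼ ≈ -0.25000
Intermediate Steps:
E(q) = -4*q^(5/2) (E(q) = (-4*q)*q^(3/2) = -4*q^(5/2))
d(w, Z) = -4 (d(w, Z) = -4*(6 - 5)^(5/2) = -4*1^(5/2) = -4*1 = -4)
1/d(-20, -12) = 1/(-4) = -¼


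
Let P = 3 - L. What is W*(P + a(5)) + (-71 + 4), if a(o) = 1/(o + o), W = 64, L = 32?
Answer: -9583/5 ≈ -1916.6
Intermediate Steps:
P = -29 (P = 3 - 1*32 = 3 - 32 = -29)
a(o) = 1/(2*o)
W*(P + a(5)) + (-71 + 4) = 64*(-29 + (1/2)/5) + (-71 + 4) = 64*(-29 + (1/2)*(1/5)) - 67 = 64*(-29 + 1/10) - 67 = 64*(-289/10) - 67 = -9248/5 - 67 = -9583/5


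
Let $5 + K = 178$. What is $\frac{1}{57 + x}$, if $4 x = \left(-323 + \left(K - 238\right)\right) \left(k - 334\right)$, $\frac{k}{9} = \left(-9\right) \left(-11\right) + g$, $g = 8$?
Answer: $- \frac{1}{60956} \approx -1.6405 \cdot 10^{-5}$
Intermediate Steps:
$K = 173$ ($K = -5 + 178 = 173$)
$k = 963$ ($k = 9 \left(\left(-9\right) \left(-11\right) + 8\right) = 9 \left(99 + 8\right) = 9 \cdot 107 = 963$)
$x = -61013$ ($x = \frac{\left(-323 + \left(173 - 238\right)\right) \left(963 - 334\right)}{4} = \frac{\left(-323 + \left(173 - 238\right)\right) 629}{4} = \frac{\left(-323 - 65\right) 629}{4} = \frac{\left(-388\right) 629}{4} = \frac{1}{4} \left(-244052\right) = -61013$)
$\frac{1}{57 + x} = \frac{1}{57 - 61013} = \frac{1}{-60956} = - \frac{1}{60956}$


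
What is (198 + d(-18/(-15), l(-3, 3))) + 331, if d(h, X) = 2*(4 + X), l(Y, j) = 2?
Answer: 541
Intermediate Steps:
d(h, X) = 8 + 2*X
(198 + d(-18/(-15), l(-3, 3))) + 331 = (198 + (8 + 2*2)) + 331 = (198 + (8 + 4)) + 331 = (198 + 12) + 331 = 210 + 331 = 541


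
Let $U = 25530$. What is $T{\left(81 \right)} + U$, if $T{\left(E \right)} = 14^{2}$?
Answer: $25726$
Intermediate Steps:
$T{\left(E \right)} = 196$
$T{\left(81 \right)} + U = 196 + 25530 = 25726$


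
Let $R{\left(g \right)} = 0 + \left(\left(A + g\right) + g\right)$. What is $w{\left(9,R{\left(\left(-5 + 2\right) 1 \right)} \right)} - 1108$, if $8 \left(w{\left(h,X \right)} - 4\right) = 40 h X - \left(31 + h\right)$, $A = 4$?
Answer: $-1199$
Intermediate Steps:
$R{\left(g \right)} = 4 + 2 g$ ($R{\left(g \right)} = 0 + \left(\left(4 + g\right) + g\right) = 0 + \left(4 + 2 g\right) = 4 + 2 g$)
$w{\left(h,X \right)} = \frac{1}{8} - \frac{h}{8} + 5 X h$ ($w{\left(h,X \right)} = 4 + \frac{40 h X - \left(31 + h\right)}{8} = 4 + \frac{40 X h - \left(31 + h\right)}{8} = 4 + \frac{-31 - h + 40 X h}{8} = 4 - \left(\frac{31}{8} + \frac{h}{8} - 5 X h\right) = \frac{1}{8} - \frac{h}{8} + 5 X h$)
$w{\left(9,R{\left(\left(-5 + 2\right) 1 \right)} \right)} - 1108 = \left(\frac{1}{8} - \frac{9}{8} + 5 \left(4 + 2 \left(-5 + 2\right) 1\right) 9\right) - 1108 = \left(\frac{1}{8} - \frac{9}{8} + 5 \left(4 + 2 \left(\left(-3\right) 1\right)\right) 9\right) - 1108 = \left(\frac{1}{8} - \frac{9}{8} + 5 \left(4 + 2 \left(-3\right)\right) 9\right) - 1108 = \left(\frac{1}{8} - \frac{9}{8} + 5 \left(4 - 6\right) 9\right) - 1108 = \left(\frac{1}{8} - \frac{9}{8} + 5 \left(-2\right) 9\right) - 1108 = \left(\frac{1}{8} - \frac{9}{8} - 90\right) - 1108 = -91 - 1108 = -1199$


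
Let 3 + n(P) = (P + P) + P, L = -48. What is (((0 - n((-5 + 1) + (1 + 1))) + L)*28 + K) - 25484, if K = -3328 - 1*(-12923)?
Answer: -16981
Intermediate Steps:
K = 9595 (K = -3328 + 12923 = 9595)
n(P) = -3 + 3*P (n(P) = -3 + ((P + P) + P) = -3 + (2*P + P) = -3 + 3*P)
(((0 - n((-5 + 1) + (1 + 1))) + L)*28 + K) - 25484 = (((0 - (-3 + 3*((-5 + 1) + (1 + 1)))) - 48)*28 + 9595) - 25484 = (((0 - (-3 + 3*(-4 + 2))) - 48)*28 + 9595) - 25484 = (((0 - (-3 + 3*(-2))) - 48)*28 + 9595) - 25484 = (((0 - (-3 - 6)) - 48)*28 + 9595) - 25484 = (((0 - 1*(-9)) - 48)*28 + 9595) - 25484 = (((0 + 9) - 48)*28 + 9595) - 25484 = ((9 - 48)*28 + 9595) - 25484 = (-39*28 + 9595) - 25484 = (-1092 + 9595) - 25484 = 8503 - 25484 = -16981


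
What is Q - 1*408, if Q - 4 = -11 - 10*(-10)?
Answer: -315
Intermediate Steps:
Q = 93 (Q = 4 + (-11 - 10*(-10)) = 4 + (-11 + 100) = 4 + 89 = 93)
Q - 1*408 = 93 - 1*408 = 93 - 408 = -315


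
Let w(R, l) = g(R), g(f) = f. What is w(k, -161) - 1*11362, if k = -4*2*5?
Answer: -11402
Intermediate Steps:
k = -40 (k = -8*5 = -40)
w(R, l) = R
w(k, -161) - 1*11362 = -40 - 1*11362 = -40 - 11362 = -11402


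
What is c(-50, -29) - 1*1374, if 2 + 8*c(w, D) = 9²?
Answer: -10913/8 ≈ -1364.1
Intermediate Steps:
c(w, D) = 79/8 (c(w, D) = -¼ + (⅛)*9² = -¼ + (⅛)*81 = -¼ + 81/8 = 79/8)
c(-50, -29) - 1*1374 = 79/8 - 1*1374 = 79/8 - 1374 = -10913/8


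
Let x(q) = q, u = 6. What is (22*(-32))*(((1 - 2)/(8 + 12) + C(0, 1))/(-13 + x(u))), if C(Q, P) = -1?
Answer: -528/5 ≈ -105.60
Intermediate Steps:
(22*(-32))*(((1 - 2)/(8 + 12) + C(0, 1))/(-13 + x(u))) = (22*(-32))*(((1 - 2)/(8 + 12) - 1)/(-13 + 6)) = -704*(-1/20 - 1)/(-7) = -704*(-1*1/20 - 1)*(-1)/7 = -704*(-1/20 - 1)*(-1)/7 = -(-3696)*(-1)/(5*7) = -704*3/20 = -528/5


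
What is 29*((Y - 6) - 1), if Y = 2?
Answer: -145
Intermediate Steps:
29*((Y - 6) - 1) = 29*((2 - 6) - 1) = 29*(-4 - 1) = 29*(-5) = -145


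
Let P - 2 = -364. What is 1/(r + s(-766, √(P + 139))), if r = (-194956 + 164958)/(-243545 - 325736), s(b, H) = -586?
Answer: -569281/333568668 ≈ -0.0017066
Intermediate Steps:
P = -362 (P = 2 - 364 = -362)
r = 29998/569281 (r = -29998/(-569281) = -29998*(-1/569281) = 29998/569281 ≈ 0.052695)
1/(r + s(-766, √(P + 139))) = 1/(29998/569281 - 586) = 1/(-333568668/569281) = -569281/333568668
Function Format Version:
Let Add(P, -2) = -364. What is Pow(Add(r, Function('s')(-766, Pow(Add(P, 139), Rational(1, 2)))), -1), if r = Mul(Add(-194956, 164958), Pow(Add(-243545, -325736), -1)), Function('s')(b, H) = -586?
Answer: Rational(-569281, 333568668) ≈ -0.0017066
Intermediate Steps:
P = -362 (P = Add(2, -364) = -362)
r = Rational(29998, 569281) (r = Mul(-29998, Pow(-569281, -1)) = Mul(-29998, Rational(-1, 569281)) = Rational(29998, 569281) ≈ 0.052695)
Pow(Add(r, Function('s')(-766, Pow(Add(P, 139), Rational(1, 2)))), -1) = Pow(Add(Rational(29998, 569281), -586), -1) = Pow(Rational(-333568668, 569281), -1) = Rational(-569281, 333568668)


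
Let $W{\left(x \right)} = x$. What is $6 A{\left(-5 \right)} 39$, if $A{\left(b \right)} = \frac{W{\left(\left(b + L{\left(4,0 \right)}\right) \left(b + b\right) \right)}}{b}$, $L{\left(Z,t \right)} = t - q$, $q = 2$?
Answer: $-3276$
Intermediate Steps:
$L{\left(Z,t \right)} = -2 + t$ ($L{\left(Z,t \right)} = t - 2 = -2 + t$)
$A{\left(b \right)} = -4 + 2 b$ ($A{\left(b \right)} = \frac{\left(b + \left(-2 + 0\right)\right) \left(b + b\right)}{b} = \frac{\left(b - 2\right) 2 b}{b} = \frac{\left(-2 + b\right) 2 b}{b} = \frac{2 b \left(-2 + b\right)}{b} = -4 + 2 b$)
$6 A{\left(-5 \right)} 39 = 6 \left(-4 + 2 \left(-5\right)\right) 39 = 6 \left(-4 - 10\right) 39 = 6 \left(-14\right) 39 = \left(-84\right) 39 = -3276$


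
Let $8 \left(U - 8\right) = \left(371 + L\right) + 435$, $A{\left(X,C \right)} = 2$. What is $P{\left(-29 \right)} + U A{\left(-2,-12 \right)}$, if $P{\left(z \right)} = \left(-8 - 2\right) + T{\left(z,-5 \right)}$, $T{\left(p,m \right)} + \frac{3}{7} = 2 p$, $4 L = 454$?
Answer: $\frac{9937}{56} \approx 177.45$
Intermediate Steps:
$L = \frac{227}{2}$ ($L = \frac{1}{4} \cdot 454 = \frac{227}{2} \approx 113.5$)
$T{\left(p,m \right)} = - \frac{3}{7} + 2 p$
$U = \frac{1967}{16}$ ($U = 8 + \frac{\left(371 + \frac{227}{2}\right) + 435}{8} = 8 + \frac{\frac{969}{2} + 435}{8} = 8 + \frac{1}{8} \cdot \frac{1839}{2} = 8 + \frac{1839}{16} = \frac{1967}{16} \approx 122.94$)
$P{\left(z \right)} = - \frac{73}{7} + 2 z$ ($P{\left(z \right)} = \left(-8 - 2\right) + \left(- \frac{3}{7} + 2 z\right) = -10 + \left(- \frac{3}{7} + 2 z\right) = - \frac{73}{7} + 2 z$)
$P{\left(-29 \right)} + U A{\left(-2,-12 \right)} = \left(- \frac{73}{7} + 2 \left(-29\right)\right) + \frac{1967}{16} \cdot 2 = \left(- \frac{73}{7} - 58\right) + \frac{1967}{8} = - \frac{479}{7} + \frac{1967}{8} = \frac{9937}{56}$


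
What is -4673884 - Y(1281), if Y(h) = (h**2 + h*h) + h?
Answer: -7957087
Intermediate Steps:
Y(h) = h + 2*h**2 (Y(h) = (h**2 + h**2) + h = 2*h**2 + h = h + 2*h**2)
-4673884 - Y(1281) = -4673884 - 1281*(1 + 2*1281) = -4673884 - 1281*(1 + 2562) = -4673884 - 1281*2563 = -4673884 - 1*3283203 = -4673884 - 3283203 = -7957087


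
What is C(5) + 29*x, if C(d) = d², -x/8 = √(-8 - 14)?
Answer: 25 - 232*I*√22 ≈ 25.0 - 1088.2*I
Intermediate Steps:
x = -8*I*√22 (x = -8*√(-8 - 14) = -8*I*√22 ≈ -37.523*I)
C(5) + 29*x = 5² + 29*(-8*I*√22) = 25 - 232*I*√22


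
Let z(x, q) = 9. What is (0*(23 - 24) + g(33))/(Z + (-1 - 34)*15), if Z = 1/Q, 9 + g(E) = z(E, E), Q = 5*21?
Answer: 0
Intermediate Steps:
Q = 105
g(E) = 0 (g(E) = -9 + 9 = 0)
Z = 1/105 ≈ 0.0095238
(0*(23 - 24) + g(33))/(Z + (-1 - 34)*15) = (0*(23 - 24) + 0)/(1/105 + (-1 - 34)*15) = (0*(-1) + 0)/(1/105 - 35*15) = (0 + 0)/(1/105 - 525) = 0/(-55124/105) = 0*(-105/55124) = 0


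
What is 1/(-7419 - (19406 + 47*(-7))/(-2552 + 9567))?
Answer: -7015/52063362 ≈ -0.00013474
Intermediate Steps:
1/(-7419 - (19406 + 47*(-7))/(-2552 + 9567)) = 1/(-7419 - (19406 - 329)/7015) = 1/(-7419 - 19077/7015) = 1/(-52063362/7015) = -7015/52063362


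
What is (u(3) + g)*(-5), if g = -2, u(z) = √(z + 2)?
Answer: 10 - 5*√5 ≈ -1.1803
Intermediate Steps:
u(z) = √(2 + z)
(u(3) + g)*(-5) = (√(2 + 3) - 2)*(-5) = (√5 - 2)*(-5) = (-2 + √5)*(-5) = 10 - 5*√5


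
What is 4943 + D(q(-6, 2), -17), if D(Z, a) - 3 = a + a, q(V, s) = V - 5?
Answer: 4912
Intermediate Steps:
q(V, s) = -5 + V
D(Z, a) = 3 + 2*a (D(Z, a) = 3 + (a + a) = 3 + 2*a)
4943 + D(q(-6, 2), -17) = 4943 + (3 + 2*(-17)) = 4943 + (3 - 34) = 4943 - 31 = 4912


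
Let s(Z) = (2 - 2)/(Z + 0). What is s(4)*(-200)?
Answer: 0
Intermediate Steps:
s(Z) = 0 (s(Z) = 0/Z = 0)
s(4)*(-200) = 0*(-200) = 0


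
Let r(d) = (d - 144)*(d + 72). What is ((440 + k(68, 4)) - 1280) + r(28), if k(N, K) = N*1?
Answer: -12372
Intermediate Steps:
k(N, K) = N
r(d) = (-144 + d)*(72 + d)
((440 + k(68, 4)) - 1280) + r(28) = ((440 + 68) - 1280) + (-10368 + 28**2 - 72*28) = (508 - 1280) + (-10368 + 784 - 2016) = -772 - 11600 = -12372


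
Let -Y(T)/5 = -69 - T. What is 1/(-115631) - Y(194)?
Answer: -152054766/115631 ≈ -1315.0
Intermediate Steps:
Y(T) = 345 + 5*T (Y(T) = -5*(-69 - T) = 345 + 5*T)
1/(-115631) - Y(194) = 1/(-115631) - (345 + 5*194) = -1/115631 - (345 + 970) = -1/115631 - 1*1315 = -1/115631 - 1315 = -152054766/115631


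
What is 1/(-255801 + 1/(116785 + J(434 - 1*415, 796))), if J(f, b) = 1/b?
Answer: -92960861/23779481203865 ≈ -3.9093e-6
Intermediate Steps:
1/(-255801 + 1/(116785 + J(434 - 1*415, 796))) = 1/(-255801 + 1/(116785 + 1/796)) = 1/(-255801 + 1/(92960861/796)) = 1/(-255801 + 796/92960861) = 1/(-23779481203865/92960861) = -92960861/23779481203865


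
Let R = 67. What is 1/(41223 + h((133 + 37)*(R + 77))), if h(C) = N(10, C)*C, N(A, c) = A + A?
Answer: 1/530823 ≈ 1.8839e-6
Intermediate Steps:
N(A, c) = 2*A
h(C) = 20*C (h(C) = (2*10)*C = 20*C)
1/(41223 + h((133 + 37)*(R + 77))) = 1/(41223 + 20*((133 + 37)*(67 + 77))) = 1/(41223 + 20*(170*144)) = 1/(41223 + 20*24480) = 1/(41223 + 489600) = 1/530823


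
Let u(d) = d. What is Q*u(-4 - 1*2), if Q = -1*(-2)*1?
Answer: -12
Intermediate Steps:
Q = 2 (Q = 2*1 = 2)
Q*u(-4 - 1*2) = 2*(-4 - 1*2) = 2*(-4 - 2) = 2*(-6) = -12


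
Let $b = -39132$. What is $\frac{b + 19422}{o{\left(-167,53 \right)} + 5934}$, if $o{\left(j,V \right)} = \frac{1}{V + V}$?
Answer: $- \frac{417852}{125801} \approx -3.3215$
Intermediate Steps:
$o{\left(j,V \right)} = \frac{1}{2 V}$
$\frac{b + 19422}{o{\left(-167,53 \right)} + 5934} = \frac{-39132 + 19422}{\frac{1}{2 \cdot 53} + 5934} = - \frac{19710}{\frac{1}{2} \cdot \frac{1}{53} + 5934} = - \frac{19710}{\frac{1}{106} + 5934} = - \frac{19710}{\frac{629005}{106}} = \left(-19710\right) \frac{106}{629005} = - \frac{417852}{125801}$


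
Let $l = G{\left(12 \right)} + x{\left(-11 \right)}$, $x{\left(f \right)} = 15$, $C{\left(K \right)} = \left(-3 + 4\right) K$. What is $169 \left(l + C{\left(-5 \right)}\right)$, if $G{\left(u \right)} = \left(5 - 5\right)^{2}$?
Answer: $1690$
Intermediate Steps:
$C{\left(K \right)} = K$ ($C{\left(K \right)} = 1 K = K$)
$G{\left(u \right)} = 0$ ($G{\left(u \right)} = 0^{2} = 0$)
$l = 15$ ($l = 0 + 15 = 15$)
$169 \left(l + C{\left(-5 \right)}\right) = 169 \left(15 - 5\right) = 169 \cdot 10 = 1690$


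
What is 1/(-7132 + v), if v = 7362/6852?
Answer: -1142/8143517 ≈ -0.00014023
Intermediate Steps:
v = 1227/1142 (v = 7362*(1/6852) = 1227/1142 ≈ 1.0744)
1/(-7132 + v) = 1/(-7132 + 1227/1142) = 1/(-8143517/1142) = -1142/8143517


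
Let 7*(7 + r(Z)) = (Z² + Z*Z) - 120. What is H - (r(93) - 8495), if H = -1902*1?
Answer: 4146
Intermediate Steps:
H = -1902
r(Z) = -169/7 + 2*Z²/7 (r(Z) = -7 + ((Z² + Z*Z) - 120)/7 = -7 + ((Z² + Z²) - 120)/7 = -7 + (2*Z² - 120)/7 = -7 + (-120 + 2*Z²)/7 = -7 + (-120/7 + 2*Z²/7) = -169/7 + 2*Z²/7)
H - (r(93) - 8495) = -1902 - ((-169/7 + (2/7)*93²) - 8495) = -1902 - ((-169/7 + (2/7)*8649) - 8495) = -1902 - ((-169/7 + 17298/7) - 8495) = -1902 - (2447 - 8495) = -1902 - 1*(-6048) = -1902 + 6048 = 4146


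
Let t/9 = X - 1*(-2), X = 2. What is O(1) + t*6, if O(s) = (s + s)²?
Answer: 220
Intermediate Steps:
O(s) = 4*s² (O(s) = (2*s)² = 4*s²)
t = 36 (t = 9*(2 - 1*(-2)) = 9*(2 + 2) = 9*4 = 36)
O(1) + t*6 = 4*1² + 36*6 = 4*1 + 216 = 4 + 216 = 220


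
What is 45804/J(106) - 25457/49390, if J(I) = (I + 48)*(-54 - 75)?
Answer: -41939217/14866390 ≈ -2.8211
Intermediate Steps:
J(I) = -6192 - 129*I (J(I) = (48 + I)*(-129) = -6192 - 129*I)
45804/J(106) - 25457/49390 = 45804/(-6192 - 129*106) - 25457/49390 = 45804/(-6192 - 13674) - 25457*1/49390 = 45804/(-19866) - 25457/49390 = 45804*(-1/19866) - 25457/49390 = -694/301 - 25457/49390 = -41939217/14866390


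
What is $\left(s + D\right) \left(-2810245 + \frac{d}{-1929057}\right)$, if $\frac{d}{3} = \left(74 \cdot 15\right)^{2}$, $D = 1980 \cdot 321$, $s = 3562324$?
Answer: $- \frac{7585789518999961520}{643019} \approx -1.1797 \cdot 10^{13}$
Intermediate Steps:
$D = 635580$
$d = 3696300$ ($d = 3 \left(74 \cdot 15\right)^{2} = 3 \cdot 1110^{2} = 3 \cdot 1232100 = 3696300$)
$\left(s + D\right) \left(-2810245 + \frac{d}{-1929057}\right) = \left(3562324 + 635580\right) \left(-2810245 + \frac{3696300}{-1929057}\right) = 4197904 \left(-2810245 + 3696300 \left(- \frac{1}{1929057}\right)\right) = 4197904 \left(-2810245 - \frac{1232100}{643019}\right) = 4197904 \left(- \frac{1807042161755}{643019}\right) = - \frac{7585789518999961520}{643019}$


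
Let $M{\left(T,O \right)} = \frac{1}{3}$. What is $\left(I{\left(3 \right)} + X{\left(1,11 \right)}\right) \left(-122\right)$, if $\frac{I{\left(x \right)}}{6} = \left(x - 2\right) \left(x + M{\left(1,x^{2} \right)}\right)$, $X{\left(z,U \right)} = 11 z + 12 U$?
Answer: $-19886$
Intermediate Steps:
$M{\left(T,O \right)} = \frac{1}{3}$
$I{\left(x \right)} = 6 \left(-2 + x\right) \left(\frac{1}{3} + x\right)$ ($I{\left(x \right)} = 6 \left(x - 2\right) \left(x + \frac{1}{3}\right) = 6 \left(-2 + x\right) \left(\frac{1}{3} + x\right)$)
$\left(I{\left(3 \right)} + X{\left(1,11 \right)}\right) \left(-122\right) = \left(\left(-4 - 30 + 6 \cdot 3^{2}\right) + \left(11 \cdot 1 + 12 \cdot 11\right)\right) \left(-122\right) = \left(\left(-4 - 30 + 6 \cdot 9\right) + \left(11 + 132\right)\right) \left(-122\right) = \left(\left(-4 - 30 + 54\right) + 143\right) \left(-122\right) = \left(20 + 143\right) \left(-122\right) = 163 \left(-122\right) = -19886$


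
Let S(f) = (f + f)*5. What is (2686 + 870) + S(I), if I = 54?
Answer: 4096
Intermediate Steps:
S(f) = 10*f (S(f) = (2*f)*5 = 10*f)
(2686 + 870) + S(I) = (2686 + 870) + 10*54 = 3556 + 540 = 4096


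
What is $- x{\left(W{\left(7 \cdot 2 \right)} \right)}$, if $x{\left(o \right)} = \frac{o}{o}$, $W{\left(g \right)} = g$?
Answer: $-1$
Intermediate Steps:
$x{\left(o \right)} = 1$
$- x{\left(W{\left(7 \cdot 2 \right)} \right)} = \left(-1\right) 1 = -1$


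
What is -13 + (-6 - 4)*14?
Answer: -153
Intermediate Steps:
-13 + (-6 - 4)*14 = -13 - 10*14 = -13 - 140 = -153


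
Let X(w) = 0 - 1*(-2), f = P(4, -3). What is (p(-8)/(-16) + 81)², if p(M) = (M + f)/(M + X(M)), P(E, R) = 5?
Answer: 6713281/1024 ≈ 6555.9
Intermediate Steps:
f = 5
X(w) = 2 (X(w) = 0 + 2 = 2)
p(M) = (5 + M)/(2 + M) (p(M) = (M + 5)/(M + 2) = (5 + M)/(2 + M))
(p(-8)/(-16) + 81)² = (((5 - 8)/(2 - 8))/(-16) + 81)² = ((-3/(-6))*(-1/16) + 81)² = (-⅙*(-3)*(-1/16) + 81)² = ((½)*(-1/16) + 81)² = (-1/32 + 81)² = (2591/32)² = 6713281/1024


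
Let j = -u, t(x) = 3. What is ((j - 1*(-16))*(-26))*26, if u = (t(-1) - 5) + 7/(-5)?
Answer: -65572/5 ≈ -13114.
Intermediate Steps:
u = -17/5 (u = (3 - 5) + 7/(-5) = -2 + 7*(-1/5) = -2 - 7/5 = -17/5 ≈ -3.4000)
j = 17/5 (j = -1*(-17/5) = 17/5 ≈ 3.4000)
((j - 1*(-16))*(-26))*26 = ((17/5 - 1*(-16))*(-26))*26 = ((17/5 + 16)*(-26))*26 = ((97/5)*(-26))*26 = -2522/5*26 = -65572/5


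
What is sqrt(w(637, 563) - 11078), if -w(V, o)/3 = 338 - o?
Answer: I*sqrt(10403) ≈ 102.0*I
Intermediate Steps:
w(V, o) = -1014 + 3*o (w(V, o) = -3*(338 - o) = -1014 + 3*o)
sqrt(w(637, 563) - 11078) = sqrt((-1014 + 3*563) - 11078) = sqrt((-1014 + 1689) - 11078) = sqrt(675 - 11078) = sqrt(-10403) = I*sqrt(10403)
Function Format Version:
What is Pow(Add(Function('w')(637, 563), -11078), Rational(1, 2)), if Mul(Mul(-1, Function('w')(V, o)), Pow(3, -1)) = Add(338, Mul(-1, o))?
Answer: Mul(I, Pow(10403, Rational(1, 2))) ≈ Mul(102.00, I)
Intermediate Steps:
Function('w')(V, o) = Add(-1014, Mul(3, o)) (Function('w')(V, o) = Mul(-3, Add(338, Mul(-1, o))) = Add(-1014, Mul(3, o)))
Pow(Add(Function('w')(637, 563), -11078), Rational(1, 2)) = Pow(Add(Add(-1014, Mul(3, 563)), -11078), Rational(1, 2)) = Pow(Add(Add(-1014, 1689), -11078), Rational(1, 2)) = Pow(Add(675, -11078), Rational(1, 2)) = Pow(-10403, Rational(1, 2)) = Mul(I, Pow(10403, Rational(1, 2)))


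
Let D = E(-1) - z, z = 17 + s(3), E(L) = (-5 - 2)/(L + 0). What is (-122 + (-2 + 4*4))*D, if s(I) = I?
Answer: 1404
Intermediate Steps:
E(L) = -7/L
z = 20 (z = 17 + 3 = 20)
D = -13 (D = -7/(-1) - 1*20 = -7*(-1) - 20 = 7 - 20 = -13)
(-122 + (-2 + 4*4))*D = (-122 + (-2 + 4*4))*(-13) = (-122 + (-2 + 16))*(-13) = (-122 + 14)*(-13) = -108*(-13) = 1404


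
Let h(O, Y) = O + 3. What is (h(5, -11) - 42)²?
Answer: 1156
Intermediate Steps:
h(O, Y) = 3 + O
(h(5, -11) - 42)² = ((3 + 5) - 42)² = (8 - 42)² = (-34)² = 1156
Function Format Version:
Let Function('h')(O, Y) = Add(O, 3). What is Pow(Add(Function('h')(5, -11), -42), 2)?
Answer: 1156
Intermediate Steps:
Function('h')(O, Y) = Add(3, O)
Pow(Add(Function('h')(5, -11), -42), 2) = Pow(Add(Add(3, 5), -42), 2) = Pow(Add(8, -42), 2) = Pow(-34, 2) = 1156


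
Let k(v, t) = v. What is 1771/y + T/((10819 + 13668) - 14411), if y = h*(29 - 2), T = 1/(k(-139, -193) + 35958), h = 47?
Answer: 639175585393/457997637636 ≈ 1.3956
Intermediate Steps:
T = 1/35819 (T = 1/(-139 + 35958) = 1/35819 ≈ 2.7918e-5)
y = 1269 (y = 47*(29 - 2) = 47*27 = 1269)
1771/y + T/((10819 + 13668) - 14411) = 1771/1269 + 1/(35819*((10819 + 13668) - 14411)) = 1771*(1/1269) + 1/(35819*(24487 - 14411)) = 1771/1269 + (1/35819)/10076 = 1771/1269 + (1/35819)*(1/10076) = 1771/1269 + 1/360912244 = 639175585393/457997637636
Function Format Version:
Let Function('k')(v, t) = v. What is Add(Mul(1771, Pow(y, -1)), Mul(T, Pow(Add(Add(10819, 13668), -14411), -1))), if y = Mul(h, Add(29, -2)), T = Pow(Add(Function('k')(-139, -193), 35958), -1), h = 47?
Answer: Rational(639175585393, 457997637636) ≈ 1.3956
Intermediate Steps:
T = Rational(1, 35819) (T = Pow(Add(-139, 35958), -1) = Pow(35819, -1) = Rational(1, 35819) ≈ 2.7918e-5)
y = 1269 (y = Mul(47, Add(29, -2)) = Mul(47, 27) = 1269)
Add(Mul(1771, Pow(y, -1)), Mul(T, Pow(Add(Add(10819, 13668), -14411), -1))) = Add(Mul(1771, Pow(1269, -1)), Mul(Rational(1, 35819), Pow(Add(Add(10819, 13668), -14411), -1))) = Add(Mul(1771, Rational(1, 1269)), Mul(Rational(1, 35819), Pow(Add(24487, -14411), -1))) = Add(Rational(1771, 1269), Mul(Rational(1, 35819), Pow(10076, -1))) = Add(Rational(1771, 1269), Mul(Rational(1, 35819), Rational(1, 10076))) = Add(Rational(1771, 1269), Rational(1, 360912244)) = Rational(639175585393, 457997637636)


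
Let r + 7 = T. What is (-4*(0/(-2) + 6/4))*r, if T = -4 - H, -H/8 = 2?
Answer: -30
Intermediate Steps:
H = -16 (H = -8*2 = -16)
T = 12 (T = -4 - 1*(-16) = -4 + 16 = 12)
r = 5 (r = -7 + 12 = 5)
(-4*(0/(-2) + 6/4))*r = -4*(0/(-2) + 6/4)*5 = -4*(0*(-½) + 6*(¼))*5 = -4*(0 + 3/2)*5 = -4*3/2*5 = -6*5 = -30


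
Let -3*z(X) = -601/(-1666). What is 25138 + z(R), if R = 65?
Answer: 125639123/4998 ≈ 25138.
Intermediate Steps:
z(X) = -601/4998 (z(X) = -(-601)/(3*(-1666)) = -(-601)*(-1)/(3*1666) = -1/3*601/1666 = -601/4998)
25138 + z(R) = 25138 - 601/4998 = 125639123/4998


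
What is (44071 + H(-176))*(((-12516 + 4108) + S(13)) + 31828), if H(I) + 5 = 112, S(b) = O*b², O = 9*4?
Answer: 1303427712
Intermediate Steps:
O = 36
S(b) = 36*b²
H(I) = 107 (H(I) = -5 + 112 = 107)
(44071 + H(-176))*(((-12516 + 4108) + S(13)) + 31828) = (44071 + 107)*(((-12516 + 4108) + 36*13²) + 31828) = 44178*((-8408 + 36*169) + 31828) = 44178*((-8408 + 6084) + 31828) = 44178*(-2324 + 31828) = 44178*29504 = 1303427712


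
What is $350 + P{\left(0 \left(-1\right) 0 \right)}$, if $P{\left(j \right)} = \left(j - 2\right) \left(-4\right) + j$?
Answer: $358$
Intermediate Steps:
$P{\left(j \right)} = 8 - 3 j$ ($P{\left(j \right)} = \left(j - 2\right) \left(-4\right) + j = \left(-2 + j\right) \left(-4\right) + j = \left(8 - 4 j\right) + j = 8 - 3 j$)
$350 + P{\left(0 \left(-1\right) 0 \right)} = 350 + \left(8 - 3 \cdot 0 \left(-1\right) 0\right) = 350 + \left(8 - 3 \cdot 0 \cdot 0\right) = 350 + \left(8 - 0\right) = 350 + \left(8 + 0\right) = 350 + 8 = 358$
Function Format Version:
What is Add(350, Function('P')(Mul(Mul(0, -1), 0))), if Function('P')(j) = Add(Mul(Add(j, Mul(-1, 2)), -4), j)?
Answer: 358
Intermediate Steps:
Function('P')(j) = Add(8, Mul(-3, j)) (Function('P')(j) = Add(Mul(Add(j, -2), -4), j) = Add(Mul(Add(-2, j), -4), j) = Add(Add(8, Mul(-4, j)), j) = Add(8, Mul(-3, j)))
Add(350, Function('P')(Mul(Mul(0, -1), 0))) = Add(350, Add(8, Mul(-3, Mul(Mul(0, -1), 0)))) = Add(350, Add(8, Mul(-3, Mul(0, 0)))) = Add(350, Add(8, Mul(-3, 0))) = Add(350, Add(8, 0)) = Add(350, 8) = 358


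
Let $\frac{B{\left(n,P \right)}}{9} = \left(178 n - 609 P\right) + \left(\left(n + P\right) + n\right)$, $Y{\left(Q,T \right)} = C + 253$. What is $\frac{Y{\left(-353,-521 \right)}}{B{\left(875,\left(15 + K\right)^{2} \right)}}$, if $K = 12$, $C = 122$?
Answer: $- \frac{125}{857196} \approx -0.00014582$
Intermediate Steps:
$Y{\left(Q,T \right)} = 375$ ($Y{\left(Q,T \right)} = 122 + 253 = 375$)
$B{\left(n,P \right)} = - 5472 P + 1620 n$ ($B{\left(n,P \right)} = 9 \left(\left(178 n - 609 P\right) + \left(\left(n + P\right) + n\right)\right) = 9 \left(\left(- 609 P + 178 n\right) + \left(\left(P + n\right) + n\right)\right) = 9 \left(\left(- 609 P + 178 n\right) + \left(P + 2 n\right)\right) = 9 \left(- 608 P + 180 n\right) = - 5472 P + 1620 n$)
$\frac{Y{\left(-353,-521 \right)}}{B{\left(875,\left(15 + K\right)^{2} \right)}} = \frac{375}{- 5472 \left(15 + 12\right)^{2} + 1620 \cdot 875} = \frac{375}{- 5472 \cdot 27^{2} + 1417500} = \frac{375}{\left(-5472\right) 729 + 1417500} = \frac{375}{-3989088 + 1417500} = \frac{375}{-2571588} = 375 \left(- \frac{1}{2571588}\right) = - \frac{125}{857196}$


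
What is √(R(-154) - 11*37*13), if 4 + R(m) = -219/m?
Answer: 3*I*√13949166/154 ≈ 72.757*I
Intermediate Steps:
R(m) = -4 - 219/m
√(R(-154) - 11*37*13) = √((-4 - 219/(-154)) - 11*37*13) = √((-4 - 219*(-1/154)) - 407*13) = √((-4 + 219/154) - 5291) = √(-397/154 - 5291) = √(-815211/154) = 3*I*√13949166/154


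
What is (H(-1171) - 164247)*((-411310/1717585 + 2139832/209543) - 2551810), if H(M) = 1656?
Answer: 29865138396638489771112/71981582731 ≈ 4.1490e+11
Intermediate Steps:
(H(-1171) - 164247)*((-411310/1717585 + 2139832/209543) - 2551810) = (1656 - 164247)*((-411310/1717585 + 2139832/209543) - 2551810) = -162591*((-411310*1/1717585 + 2139832*(1/209543)) - 2551810) = -162591*((-82262/343517 + 2139832/209543) - 2551810) = -162591*(717831242878/71981582731 - 2551810) = -162591*(-183682604797550232/71981582731) = 29865138396638489771112/71981582731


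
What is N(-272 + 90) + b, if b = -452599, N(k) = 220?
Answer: -452379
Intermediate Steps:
N(-272 + 90) + b = 220 - 452599 = -452379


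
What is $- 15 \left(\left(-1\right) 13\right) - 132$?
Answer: $63$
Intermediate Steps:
$- 15 \left(\left(-1\right) 13\right) - 132 = \left(-15\right) \left(-13\right) - 132 = 195 - 132 = 63$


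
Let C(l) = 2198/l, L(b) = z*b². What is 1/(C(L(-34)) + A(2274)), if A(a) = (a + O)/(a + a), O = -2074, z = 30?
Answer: 6571860/705521 ≈ 9.3149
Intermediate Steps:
A(a) = (-2074 + a)/(2*a) (A(a) = (a - 2074)/(a + a) = (-2074 + a)/((2*a)) = (-2074 + a)*(1/(2*a)) = (-2074 + a)/(2*a))
L(b) = 30*b²
1/(C(L(-34)) + A(2274)) = 1/(2198/((30*(-34)²)) + (½)*(-2074 + 2274)/2274) = 1/(2198/((30*1156)) + (½)*(1/2274)*200) = 1/(2198/34680 + 50/1137) = 1/(2198*(1/34680) + 50/1137) = 1/(1099/17340 + 50/1137) = 1/(705521/6571860) = 6571860/705521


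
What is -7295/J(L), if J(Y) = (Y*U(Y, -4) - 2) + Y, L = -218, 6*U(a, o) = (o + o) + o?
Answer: -7295/216 ≈ -33.773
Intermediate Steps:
U(a, o) = o/2 (U(a, o) = ((o + o) + o)/6 = (2*o + o)/6 = (3*o)/6 = o/2)
J(Y) = -2 - Y (J(Y) = (Y*((½)*(-4)) - 2) + Y = (Y*(-2) - 2) + Y = (-2*Y - 2) + Y = (-2 - 2*Y) + Y = -2 - Y)
-7295/J(L) = -7295/(-2 - 1*(-218)) = -7295/(-2 + 218) = -7295/216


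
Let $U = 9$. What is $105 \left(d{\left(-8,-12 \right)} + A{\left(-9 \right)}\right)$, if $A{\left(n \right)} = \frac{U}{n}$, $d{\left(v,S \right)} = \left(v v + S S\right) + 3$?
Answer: $22050$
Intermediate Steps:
$d{\left(v,S \right)} = 3 + S^{2} + v^{2}$ ($d{\left(v,S \right)} = \left(v^{2} + S^{2}\right) + 3 = \left(S^{2} + v^{2}\right) + 3 = 3 + S^{2} + v^{2}$)
$A{\left(n \right)} = \frac{9}{n}$
$105 \left(d{\left(-8,-12 \right)} + A{\left(-9 \right)}\right) = 105 \left(\left(3 + \left(-12\right)^{2} + \left(-8\right)^{2}\right) + \frac{9}{-9}\right) = 105 \left(\left(3 + 144 + 64\right) + 9 \left(- \frac{1}{9}\right)\right) = 105 \left(211 - 1\right) = 105 \cdot 210 = 22050$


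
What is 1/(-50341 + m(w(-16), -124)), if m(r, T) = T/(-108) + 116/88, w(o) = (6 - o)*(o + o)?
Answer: -594/29901089 ≈ -1.9865e-5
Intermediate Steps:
w(o) = 2*o*(6 - o) (w(o) = (6 - o)*(2*o) = 2*o*(6 - o))
m(r, T) = 29/22 - T/108 (m(r, T) = T*(-1/108) + 116*(1/88) = -T/108 + 29/22 = 29/22 - T/108)
1/(-50341 + m(w(-16), -124)) = 1/(-50341 + (29/22 - 1/108*(-124))) = 1/(-50341 + (29/22 + 31/27)) = 1/(-50341 + 1465/594) = 1/(-29901089/594) = -594/29901089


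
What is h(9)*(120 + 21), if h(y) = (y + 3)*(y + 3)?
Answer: 20304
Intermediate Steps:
h(y) = (3 + y)**2 (h(y) = (3 + y)*(3 + y) = (3 + y)**2)
h(9)*(120 + 21) = (3 + 9)**2*(120 + 21) = 12**2*141 = 144*141 = 20304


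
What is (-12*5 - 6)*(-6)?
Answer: 396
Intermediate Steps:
(-12*5 - 6)*(-6) = (-60 - 6)*(-6) = -66*(-6) = 396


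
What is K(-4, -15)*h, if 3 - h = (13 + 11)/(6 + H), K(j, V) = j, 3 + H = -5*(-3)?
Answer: -20/3 ≈ -6.6667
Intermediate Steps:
H = 12 (H = -3 - 5*(-3) = -3 + 15 = 12)
h = 5/3 (h = 3 - (13 + 11)/(6 + 12) = 3 - 24/18 = 3 - 1*4/3 = 3 - 4/3 = 5/3 ≈ 1.6667)
K(-4, -15)*h = -4*5/3 = -20/3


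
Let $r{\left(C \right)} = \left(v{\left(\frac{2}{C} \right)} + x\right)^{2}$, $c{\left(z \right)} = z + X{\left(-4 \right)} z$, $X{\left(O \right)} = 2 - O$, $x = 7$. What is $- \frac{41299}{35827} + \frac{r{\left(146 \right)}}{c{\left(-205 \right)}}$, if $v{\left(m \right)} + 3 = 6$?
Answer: $- \frac{12569353}{10282349} \approx -1.2224$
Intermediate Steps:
$v{\left(m \right)} = 3$ ($v{\left(m \right)} = -3 + 6 = 3$)
$c{\left(z \right)} = 7 z$ ($c{\left(z \right)} = z + \left(2 - -4\right) z = z + \left(2 + 4\right) z = z + 6 z = 7 z$)
$r{\left(C \right)} = 100$ ($r{\left(C \right)} = \left(3 + 7\right)^{2} = 10^{2} = 100$)
$- \frac{41299}{35827} + \frac{r{\left(146 \right)}}{c{\left(-205 \right)}} = - \frac{41299}{35827} + \frac{100}{7 \left(-205\right)} = \left(-41299\right) \frac{1}{35827} + \frac{100}{-1435} = - \frac{41299}{35827} + 100 \left(- \frac{1}{1435}\right) = - \frac{41299}{35827} - \frac{20}{287} = - \frac{12569353}{10282349}$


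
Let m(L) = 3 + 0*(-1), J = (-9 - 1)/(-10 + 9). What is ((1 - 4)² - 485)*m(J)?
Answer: -1428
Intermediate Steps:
J = 10 (J = -10/(-1) = -10*(-1) = 10)
m(L) = 3 (m(L) = 3 + 0 = 3)
((1 - 4)² - 485)*m(J) = ((1 - 4)² - 485)*3 = ((-3)² - 485)*3 = (9 - 485)*3 = -476*3 = -1428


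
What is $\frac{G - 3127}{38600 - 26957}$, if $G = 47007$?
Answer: $\frac{43880}{11643} \approx 3.7688$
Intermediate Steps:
$\frac{G - 3127}{38600 - 26957} = \frac{47007 - 3127}{38600 - 26957} = \frac{43880}{11643}$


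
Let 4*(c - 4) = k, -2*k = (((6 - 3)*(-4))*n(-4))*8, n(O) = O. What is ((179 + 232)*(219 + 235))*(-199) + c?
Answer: -37132250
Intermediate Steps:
k = -192 (k = -((6 - 3)*(-4))*(-4)*8/2 = -(3*(-4))*(-4)*8/2 = -(-12*(-4))*8/2 = -24*8 = -½*384 = -192)
c = -44 (c = 4 + (¼)*(-192) = 4 - 48 = -44)
((179 + 232)*(219 + 235))*(-199) + c = ((179 + 232)*(219 + 235))*(-199) - 44 = (411*454)*(-199) - 44 = 186594*(-199) - 44 = -37132206 - 44 = -37132250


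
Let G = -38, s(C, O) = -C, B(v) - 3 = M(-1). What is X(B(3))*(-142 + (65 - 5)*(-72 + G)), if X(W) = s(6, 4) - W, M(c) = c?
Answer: 53936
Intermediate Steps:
B(v) = 2 (B(v) = 3 - 1 = 2)
X(W) = -6 - W (X(W) = -1*6 - W = -6 - W)
X(B(3))*(-142 + (65 - 5)*(-72 + G)) = (-6 - 1*2)*(-142 + (65 - 5)*(-72 - 38)) = (-6 - 2)*(-142 + 60*(-110)) = -8*(-142 - 6600) = -8*(-6742) = 53936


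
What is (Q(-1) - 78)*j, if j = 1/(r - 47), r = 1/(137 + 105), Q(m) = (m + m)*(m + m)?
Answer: 17908/11373 ≈ 1.5746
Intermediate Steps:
Q(m) = 4*m² (Q(m) = (2*m)*(2*m) = 4*m²)
r = 1/242 ≈ 0.0041322
j = -242/11373 (j = 1/(1/242 - 47) = 1/(-11373/242) = -242/11373 ≈ -0.021278)
(Q(-1) - 78)*j = (4*(-1)² - 78)*(-242/11373) = (4*1 - 78)*(-242/11373) = (4 - 78)*(-242/11373) = -74*(-242/11373) = 17908/11373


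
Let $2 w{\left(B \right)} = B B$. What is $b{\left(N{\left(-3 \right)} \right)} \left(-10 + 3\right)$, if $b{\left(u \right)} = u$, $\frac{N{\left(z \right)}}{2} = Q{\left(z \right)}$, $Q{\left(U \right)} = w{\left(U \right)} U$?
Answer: $189$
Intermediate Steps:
$w{\left(B \right)} = \frac{B^{2}}{2}$ ($w{\left(B \right)} = \frac{B B}{2} = \frac{B^{2}}{2}$)
$Q{\left(U \right)} = \frac{U^{3}}{2}$ ($Q{\left(U \right)} = \frac{U^{2}}{2} U = \frac{U^{3}}{2}$)
$N{\left(z \right)} = z^{3}$ ($N{\left(z \right)} = 2 \frac{z^{3}}{2} = z^{3}$)
$b{\left(N{\left(-3 \right)} \right)} \left(-10 + 3\right) = \left(-3\right)^{3} \left(-10 + 3\right) = \left(-27\right) \left(-7\right) = 189$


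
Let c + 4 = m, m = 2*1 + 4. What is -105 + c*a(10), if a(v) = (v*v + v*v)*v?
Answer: 3895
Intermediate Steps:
a(v) = 2*v³ (a(v) = (v² + v²)*v = (2*v²)*v = 2*v³)
m = 6 (m = 2 + 4 = 6)
c = 2 (c = -4 + 6 = 2)
-105 + c*a(10) = -105 + 2*(2*10³) = -105 + 2*(2*1000) = -105 + 2*2000 = -105 + 4000 = 3895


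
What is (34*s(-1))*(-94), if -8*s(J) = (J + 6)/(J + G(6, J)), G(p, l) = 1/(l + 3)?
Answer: -3995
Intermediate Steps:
G(p, l) = 1/(3 + l)
s(J) = -(6 + J)/(8*(J + 1/(3 + J))) (s(J) = -(J + 6)/(8*(J + 1/(3 + J))) = -(6 + J)/(8*(J + 1/(3 + J))))
(34*s(-1))*(-94) = (34*(-(3 - 1)*(6 - 1)/(8 + 8*(-1)*(3 - 1))))*(-94) = (34*(-1*2*5/(8 + 8*(-1)*2)))*(-94) = (34*(-1*2*5/(8 - 16)))*(-94) = (34*(-1*2*5/(-8)))*(-94) = (34*(-1*(-⅛)*2*5))*(-94) = (34*(5/4))*(-94) = (85/2)*(-94) = -3995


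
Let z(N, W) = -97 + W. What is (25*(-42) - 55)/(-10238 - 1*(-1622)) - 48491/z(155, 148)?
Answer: -46415789/48824 ≈ -950.68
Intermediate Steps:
(25*(-42) - 55)/(-10238 - 1*(-1622)) - 48491/z(155, 148) = (25*(-42) - 55)/(-10238 - 1*(-1622)) - 48491/(-97 + 148) = (-1050 - 55)/(-10238 + 1622) - 48491/51 = -1105/(-8616) - 48491*1/51 = -1105*(-1/8616) - 48491/51 = 1105/8616 - 48491/51 = -46415789/48824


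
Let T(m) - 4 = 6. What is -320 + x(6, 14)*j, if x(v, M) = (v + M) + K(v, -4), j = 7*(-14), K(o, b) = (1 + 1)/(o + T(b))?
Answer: -9169/4 ≈ -2292.3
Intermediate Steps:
T(m) = 10 (T(m) = 4 + 6 = 10)
K(o, b) = 2/(10 + o) (K(o, b) = (1 + 1)/(o + 10) = 2/(10 + o))
j = -98
x(v, M) = M + v + 2/(10 + v) (x(v, M) = (v + M) + 2/(10 + v) = (M + v) + 2/(10 + v) = M + v + 2/(10 + v))
-320 + x(6, 14)*j = -320 + ((2 + (10 + 6)*(14 + 6))/(10 + 6))*(-98) = -320 + ((2 + 16*20)/16)*(-98) = -320 + ((2 + 320)/16)*(-98) = -320 + ((1/16)*322)*(-98) = -320 + (161/8)*(-98) = -320 - 7889/4 = -9169/4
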